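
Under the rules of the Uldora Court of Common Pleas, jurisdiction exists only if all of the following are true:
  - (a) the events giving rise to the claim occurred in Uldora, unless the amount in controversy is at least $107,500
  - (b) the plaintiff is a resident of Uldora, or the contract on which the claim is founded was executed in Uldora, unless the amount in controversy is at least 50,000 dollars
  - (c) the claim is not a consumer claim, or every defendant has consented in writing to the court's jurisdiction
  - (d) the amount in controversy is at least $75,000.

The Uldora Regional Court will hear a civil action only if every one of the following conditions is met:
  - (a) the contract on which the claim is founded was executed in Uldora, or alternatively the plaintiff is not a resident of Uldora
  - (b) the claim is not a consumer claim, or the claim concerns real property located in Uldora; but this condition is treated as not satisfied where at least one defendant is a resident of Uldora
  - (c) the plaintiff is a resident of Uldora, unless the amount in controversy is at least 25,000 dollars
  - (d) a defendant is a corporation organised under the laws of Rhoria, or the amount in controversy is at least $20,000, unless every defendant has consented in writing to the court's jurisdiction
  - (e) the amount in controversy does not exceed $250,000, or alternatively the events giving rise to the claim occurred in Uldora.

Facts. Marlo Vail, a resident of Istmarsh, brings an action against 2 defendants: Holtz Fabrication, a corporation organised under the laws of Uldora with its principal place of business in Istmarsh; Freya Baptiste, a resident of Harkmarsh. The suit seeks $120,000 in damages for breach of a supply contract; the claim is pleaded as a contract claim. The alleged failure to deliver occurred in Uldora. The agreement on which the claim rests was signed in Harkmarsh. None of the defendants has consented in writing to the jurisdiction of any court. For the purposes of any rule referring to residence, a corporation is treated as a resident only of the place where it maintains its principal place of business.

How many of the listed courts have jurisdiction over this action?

2

The Uldora Court of Common Pleas:
  (a) The operative events occurred in Uldora. Condition met.
  (b) The plaintiff resides in Istmarsh, not Uldora; the contract was executed in Harkmarsh, not Uldora — every alternative fails. But the amount in controversy is $120,000, which meets the USD 50,000 floor, and the 'unless' clause therefore excuses the requirement. Condition met.
  (c) The claim is a contract claim, not a consumer claim — that alternative is enough. Condition met.
  (d) The amount in controversy is 120,000 dollars, which meets the 75,000 dollars floor. Met.
  → Jurisdiction lies.
The Uldora Regional Court:
  (a) The plaintiff resides in Istmarsh, which is not Uldora, which satisfies one of the alternatives. Satisfied.
  (b) The claim is a contract claim, not a consumer claim — that alternative is enough. And the carve-out is inapplicable — no defendant resides in Uldora (they reside in Istmarsh, Harkmarsh). Satisfied.
  (c) The plaintiff resides in Istmarsh, not Uldora. But the amount in controversy is 120,000 dollars, which meets the 25,000 dollars floor, and the 'unless' clause therefore excuses the requirement. Condition met.
  (d) The amount in controversy is 120,000 dollars, which meets the USD 20,000 floor, so this disjunct is met. Satisfied.
  (e) The amount in controversy is $120,000, within the $250,000 ceiling, so one alternative holds. Met.
  → The court has jurisdiction.
Courts with jurisdiction: the Uldora Court of Common Pleas, the Uldora Regional Court — 2 in total.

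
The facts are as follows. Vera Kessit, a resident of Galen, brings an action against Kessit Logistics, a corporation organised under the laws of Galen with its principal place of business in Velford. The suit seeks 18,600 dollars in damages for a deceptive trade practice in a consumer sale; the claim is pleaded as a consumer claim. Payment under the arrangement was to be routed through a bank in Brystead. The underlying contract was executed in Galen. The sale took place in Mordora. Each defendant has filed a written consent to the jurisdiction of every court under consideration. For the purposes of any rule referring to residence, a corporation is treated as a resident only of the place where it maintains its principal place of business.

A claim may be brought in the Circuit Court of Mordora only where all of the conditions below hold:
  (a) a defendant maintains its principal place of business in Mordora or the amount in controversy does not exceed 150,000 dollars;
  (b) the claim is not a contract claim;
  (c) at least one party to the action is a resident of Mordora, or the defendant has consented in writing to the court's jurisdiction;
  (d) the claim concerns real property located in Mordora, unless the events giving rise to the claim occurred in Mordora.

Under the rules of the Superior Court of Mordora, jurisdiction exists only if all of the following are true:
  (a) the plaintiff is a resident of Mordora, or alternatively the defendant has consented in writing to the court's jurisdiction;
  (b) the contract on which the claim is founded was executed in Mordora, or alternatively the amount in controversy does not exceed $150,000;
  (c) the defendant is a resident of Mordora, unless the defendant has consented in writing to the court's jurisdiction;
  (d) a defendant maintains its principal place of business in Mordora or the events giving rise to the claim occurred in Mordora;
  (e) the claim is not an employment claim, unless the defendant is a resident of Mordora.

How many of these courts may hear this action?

2

The Circuit Court of Mordora:
  (a) The amount in controversy is $18,600, within the 150,000 dollars ceiling, which satisfies one of the alternatives. Satisfied.
  (b) The claim is a consumer claim, not a contract claim. Met.
  (c) Every defendant has filed written consent, which satisfies one of the alternatives. Met.
  (d) The claim does not concern real property. The proviso rescues it, though: the operative events occurred in Mordora. Condition met.
  → All conditions met; jurisdiction exists.
The Superior Court of Mordora:
  (a) Every defendant has filed written consent, which satisfies one of the alternatives. Condition met.
  (b) The amount in controversy is $18,600, within the $150,000 ceiling, so one alternative holds. Condition met.
  (c) The defendant resides in Velford, not Mordora. The proviso rescues it, though: every defendant has filed written consent. Condition met.
  (d) The operative events occurred in Mordora, which satisfies one of the alternatives. Condition met.
  (e) The claim is a consumer claim, not an employment claim. Condition met.
  → Jurisdiction lies.
Courts with jurisdiction: the Circuit Court of Mordora, the Superior Court of Mordora — 2 in total.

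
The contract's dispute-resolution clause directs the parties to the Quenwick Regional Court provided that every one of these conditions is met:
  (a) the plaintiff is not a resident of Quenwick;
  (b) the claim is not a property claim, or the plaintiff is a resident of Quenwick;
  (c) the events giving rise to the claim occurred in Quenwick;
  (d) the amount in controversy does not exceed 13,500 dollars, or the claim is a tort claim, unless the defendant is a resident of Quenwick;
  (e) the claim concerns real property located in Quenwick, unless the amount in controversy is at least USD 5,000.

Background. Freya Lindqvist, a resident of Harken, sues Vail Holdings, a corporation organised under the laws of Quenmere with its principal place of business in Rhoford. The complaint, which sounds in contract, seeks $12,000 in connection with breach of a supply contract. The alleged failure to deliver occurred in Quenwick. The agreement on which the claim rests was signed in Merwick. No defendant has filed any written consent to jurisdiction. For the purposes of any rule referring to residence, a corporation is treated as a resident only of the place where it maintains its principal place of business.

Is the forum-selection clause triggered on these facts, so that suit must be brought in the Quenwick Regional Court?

The Quenwick Regional Court:
  (a) The plaintiff resides in Harken, which is not Quenwick. Condition met.
  (b) The claim is a contract claim, not a property claim — that alternative is enough. Condition met.
  (c) The operative events occurred in Quenwick. Satisfied.
  (d) The amount in controversy is $12,000, within the $13,500 ceiling, so one alternative holds. Met.
  (e) The claim does not concern real property. But the amount in controversy is $12,000, which meets the $5,000 floor, and the 'unless' clause therefore excuses the requirement. Condition met.
  → The clause applies.

Yes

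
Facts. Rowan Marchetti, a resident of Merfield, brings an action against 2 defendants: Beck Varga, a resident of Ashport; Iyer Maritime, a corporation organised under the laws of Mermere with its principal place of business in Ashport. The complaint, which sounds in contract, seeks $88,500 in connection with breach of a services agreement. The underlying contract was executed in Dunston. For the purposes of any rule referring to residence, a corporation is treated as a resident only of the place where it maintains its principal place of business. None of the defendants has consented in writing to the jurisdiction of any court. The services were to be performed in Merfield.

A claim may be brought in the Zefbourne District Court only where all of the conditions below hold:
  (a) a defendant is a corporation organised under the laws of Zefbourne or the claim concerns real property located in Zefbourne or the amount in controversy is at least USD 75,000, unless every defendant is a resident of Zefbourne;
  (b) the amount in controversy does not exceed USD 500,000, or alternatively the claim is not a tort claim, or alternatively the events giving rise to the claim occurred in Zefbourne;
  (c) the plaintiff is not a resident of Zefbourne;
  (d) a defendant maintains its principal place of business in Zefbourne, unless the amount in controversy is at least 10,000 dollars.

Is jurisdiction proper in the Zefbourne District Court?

The Zefbourne District Court:
  (a) The amount in controversy is $88,500, which meets the 75,000 dollars floor, which satisfies one of the alternatives. Condition met.
  (b) The amount in controversy is USD 88,500, within the $500,000 ceiling, so this disjunct is met. Satisfied.
  (c) The plaintiff resides in Merfield, which is not Zefbourne. Satisfied.
  (d) The corporate defendant(s) have their principal place of business in Ashport, not Zefbourne. However, the amount in controversy is USD 88,500, which meets the USD 10,000 floor, so the 'unless' proviso supplies this condition. Met.
  → Every requirement is satisfied — jurisdiction.

Yes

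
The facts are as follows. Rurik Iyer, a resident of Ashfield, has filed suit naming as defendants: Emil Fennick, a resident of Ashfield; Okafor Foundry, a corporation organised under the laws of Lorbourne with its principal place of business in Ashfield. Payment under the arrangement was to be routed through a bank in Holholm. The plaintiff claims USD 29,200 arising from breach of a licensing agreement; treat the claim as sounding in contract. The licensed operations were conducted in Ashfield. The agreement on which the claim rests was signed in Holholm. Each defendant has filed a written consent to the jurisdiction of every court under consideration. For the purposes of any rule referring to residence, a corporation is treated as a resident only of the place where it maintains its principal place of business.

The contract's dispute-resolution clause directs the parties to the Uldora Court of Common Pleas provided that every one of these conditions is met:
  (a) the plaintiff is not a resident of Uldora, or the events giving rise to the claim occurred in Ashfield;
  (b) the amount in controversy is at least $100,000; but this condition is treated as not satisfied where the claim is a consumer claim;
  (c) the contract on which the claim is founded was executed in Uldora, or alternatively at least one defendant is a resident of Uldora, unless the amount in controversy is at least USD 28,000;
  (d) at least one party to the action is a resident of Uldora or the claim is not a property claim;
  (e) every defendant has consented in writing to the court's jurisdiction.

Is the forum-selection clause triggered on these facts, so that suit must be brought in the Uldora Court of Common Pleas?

The Uldora Court of Common Pleas:
  (a) The plaintiff resides in Ashfield, which is not Uldora, so one alternative holds. Satisfied.
  (b) The amount in controversy is 29,200 dollars, below the USD 100,000 floor. Not met.
  (c) The contract was executed in Holholm, not Uldora; no defendant resides in Uldora (they reside in Ashfield, Ashfield) — none of the alternatives is met. However, the amount in controversy is 29,200 dollars, which meets the USD 28,000 floor, so the 'unless' proviso supplies this condition. Met.
  (d) The claim is a contract claim, not a property claim, so one alternative holds. Condition met.
  (e) Every defendant has filed written consent. Satisfied.
  → Forum clause is not triggered.

No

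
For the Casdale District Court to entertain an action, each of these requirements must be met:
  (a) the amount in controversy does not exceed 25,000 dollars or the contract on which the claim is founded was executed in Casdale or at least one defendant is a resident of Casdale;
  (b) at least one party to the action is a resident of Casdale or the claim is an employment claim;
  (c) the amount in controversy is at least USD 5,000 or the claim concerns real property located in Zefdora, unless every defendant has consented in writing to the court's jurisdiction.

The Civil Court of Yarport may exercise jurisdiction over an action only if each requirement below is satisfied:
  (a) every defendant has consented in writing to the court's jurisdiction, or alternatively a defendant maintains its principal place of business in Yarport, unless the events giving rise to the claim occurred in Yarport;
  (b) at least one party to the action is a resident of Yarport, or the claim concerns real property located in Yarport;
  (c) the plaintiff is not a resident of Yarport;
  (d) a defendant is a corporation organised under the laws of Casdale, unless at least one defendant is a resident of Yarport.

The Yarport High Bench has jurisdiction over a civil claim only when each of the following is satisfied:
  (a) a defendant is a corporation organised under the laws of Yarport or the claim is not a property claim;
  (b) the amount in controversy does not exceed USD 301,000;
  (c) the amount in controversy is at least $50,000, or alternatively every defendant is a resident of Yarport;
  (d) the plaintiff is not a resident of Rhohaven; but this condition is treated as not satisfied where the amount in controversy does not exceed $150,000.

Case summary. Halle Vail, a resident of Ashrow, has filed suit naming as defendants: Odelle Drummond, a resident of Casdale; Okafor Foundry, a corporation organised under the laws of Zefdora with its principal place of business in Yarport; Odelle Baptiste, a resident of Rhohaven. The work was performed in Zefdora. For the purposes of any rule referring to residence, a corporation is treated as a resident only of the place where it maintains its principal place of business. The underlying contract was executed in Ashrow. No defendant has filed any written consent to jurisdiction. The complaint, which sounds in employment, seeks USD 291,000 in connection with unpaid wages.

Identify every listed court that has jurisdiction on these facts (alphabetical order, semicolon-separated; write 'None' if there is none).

the Casdale District Court; the Civil Court of Yarport; the Yarport High Bench

The Casdale District Court:
  (a) Odelle Drummond resides in Casdale, so one alternative holds. Met.
  (b) Odelle Drummond resides in Casdale, so one alternative holds. Satisfied.
  (c) The amount in controversy is 291,000 dollars, which meets the 5,000 dollars floor, so one alternative holds. Met.
  → Every requirement is satisfied — jurisdiction.
The Civil Court of Yarport:
  (a) Okafor Foundry has its principal place of business in Yarport, so one alternative holds. Met.
  (b) Okafor Foundry resides in Yarport, which satisfies one of the alternatives. Met.
  (c) The plaintiff resides in Ashrow, which is not Yarport. Met.
  (d) The corporate defendant(s) are organised in Zefdora, not Casdale. The proviso rescues it, though: Okafor Foundry resides in Yarport. Satisfied.
  → All conditions met; jurisdiction exists.
The Yarport High Bench:
  (a) The claim is an employment claim, not a property claim, so one alternative holds. Met.
  (b) The amount in controversy is 291,000 dollars, within the USD 301,000 ceiling. Satisfied.
  (c) The amount in controversy is $291,000, which meets the USD 50,000 floor, which satisfies one of the alternatives. Condition met.
  (d) The plaintiff resides in Ashrow, which is not Rhohaven. The exception is not triggered, since the amount in controversy is 291,000 dollars, above the USD 150,000 ceiling. Satisfied.
  → Every requirement is satisfied — jurisdiction.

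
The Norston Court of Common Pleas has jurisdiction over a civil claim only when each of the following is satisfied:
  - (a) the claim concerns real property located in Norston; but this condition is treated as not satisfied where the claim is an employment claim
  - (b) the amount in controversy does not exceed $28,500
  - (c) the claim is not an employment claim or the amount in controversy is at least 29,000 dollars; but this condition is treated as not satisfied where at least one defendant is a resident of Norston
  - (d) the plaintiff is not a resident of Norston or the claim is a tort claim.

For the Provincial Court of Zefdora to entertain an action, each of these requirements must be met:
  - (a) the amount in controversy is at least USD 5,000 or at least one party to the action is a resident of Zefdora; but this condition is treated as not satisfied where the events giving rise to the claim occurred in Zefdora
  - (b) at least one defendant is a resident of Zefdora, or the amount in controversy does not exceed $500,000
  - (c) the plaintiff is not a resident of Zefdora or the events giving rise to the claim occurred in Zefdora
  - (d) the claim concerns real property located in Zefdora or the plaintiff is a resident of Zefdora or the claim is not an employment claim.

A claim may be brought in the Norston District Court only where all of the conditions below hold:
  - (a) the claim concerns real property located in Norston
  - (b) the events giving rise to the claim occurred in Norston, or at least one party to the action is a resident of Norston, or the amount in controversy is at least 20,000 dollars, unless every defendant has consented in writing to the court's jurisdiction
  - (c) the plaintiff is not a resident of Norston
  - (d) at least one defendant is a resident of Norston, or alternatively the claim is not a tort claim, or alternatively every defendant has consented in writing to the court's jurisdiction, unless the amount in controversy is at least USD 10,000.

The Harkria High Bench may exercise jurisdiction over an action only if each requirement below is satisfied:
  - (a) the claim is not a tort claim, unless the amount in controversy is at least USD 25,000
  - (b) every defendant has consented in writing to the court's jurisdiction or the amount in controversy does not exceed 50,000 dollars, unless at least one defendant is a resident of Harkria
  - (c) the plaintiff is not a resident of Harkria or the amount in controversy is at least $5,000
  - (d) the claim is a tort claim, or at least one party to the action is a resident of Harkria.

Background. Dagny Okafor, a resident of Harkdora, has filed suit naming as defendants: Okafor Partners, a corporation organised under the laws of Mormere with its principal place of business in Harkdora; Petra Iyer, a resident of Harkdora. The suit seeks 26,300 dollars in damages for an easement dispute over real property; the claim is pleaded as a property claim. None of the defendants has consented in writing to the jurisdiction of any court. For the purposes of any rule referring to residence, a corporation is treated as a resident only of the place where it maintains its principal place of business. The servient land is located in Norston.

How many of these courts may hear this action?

3

The Norston Court of Common Pleas:
  (a) The property lies in Norston. And the carve-out is inapplicable — the claim is a property claim, not an employment claim. Satisfied.
  (b) The amount in controversy is 26,300 dollars, within the USD 28,500 ceiling. Condition met.
  (c) The claim is a property claim, not an employment claim — that alternative is enough. And the carve-out is inapplicable — no defendant resides in Norston (they reside in Harkdora, Harkdora). Condition met.
  (d) The plaintiff resides in Harkdora, which is not Norston — that alternative is enough. Met.
  → The court has jurisdiction.
The Provincial Court of Zefdora:
  (a) The amount in controversy is $26,300, which meets the USD 5,000 floor, so one alternative holds. The exception is not triggered, since the operative events occurred in Norston, not Zefdora. Condition met.
  (b) The amount in controversy is 26,300 dollars, within the $500,000 ceiling, which satisfies one of the alternatives. Met.
  (c) The plaintiff resides in Harkdora, which is not Zefdora, which satisfies one of the alternatives. Met.
  (d) The claim is a property claim, not an employment claim, so this disjunct is met. Condition met.
  → Every requirement is satisfied — jurisdiction.
The Norston District Court:
  (a) The property lies in Norston. Condition met.
  (b) The operative events occurred in Norston — that alternative is enough. Condition met.
  (c) The plaintiff resides in Harkdora, which is not Norston. Satisfied.
  (d) The claim is a property claim, not a tort claim, so one alternative holds. Satisfied.
  → All conditions met; jurisdiction exists.
The Harkria High Bench:
  (a) The claim is a property claim, not a tort claim. Satisfied.
  (b) The amount in controversy is USD 26,300, within the USD 50,000 ceiling, so this disjunct is met. Satisfied.
  (c) The plaintiff resides in Harkdora, which is not Harkria — that alternative is enough. Condition met.
  (d) The claim is a property claim, not a tort claim; no party resides in Harkria — none of the alternatives is met. Condition not met.
  → No jurisdiction.
Courts with jurisdiction: the Norston Court of Common Pleas, the Provincial Court of Zefdora, the Norston District Court — 3 in total.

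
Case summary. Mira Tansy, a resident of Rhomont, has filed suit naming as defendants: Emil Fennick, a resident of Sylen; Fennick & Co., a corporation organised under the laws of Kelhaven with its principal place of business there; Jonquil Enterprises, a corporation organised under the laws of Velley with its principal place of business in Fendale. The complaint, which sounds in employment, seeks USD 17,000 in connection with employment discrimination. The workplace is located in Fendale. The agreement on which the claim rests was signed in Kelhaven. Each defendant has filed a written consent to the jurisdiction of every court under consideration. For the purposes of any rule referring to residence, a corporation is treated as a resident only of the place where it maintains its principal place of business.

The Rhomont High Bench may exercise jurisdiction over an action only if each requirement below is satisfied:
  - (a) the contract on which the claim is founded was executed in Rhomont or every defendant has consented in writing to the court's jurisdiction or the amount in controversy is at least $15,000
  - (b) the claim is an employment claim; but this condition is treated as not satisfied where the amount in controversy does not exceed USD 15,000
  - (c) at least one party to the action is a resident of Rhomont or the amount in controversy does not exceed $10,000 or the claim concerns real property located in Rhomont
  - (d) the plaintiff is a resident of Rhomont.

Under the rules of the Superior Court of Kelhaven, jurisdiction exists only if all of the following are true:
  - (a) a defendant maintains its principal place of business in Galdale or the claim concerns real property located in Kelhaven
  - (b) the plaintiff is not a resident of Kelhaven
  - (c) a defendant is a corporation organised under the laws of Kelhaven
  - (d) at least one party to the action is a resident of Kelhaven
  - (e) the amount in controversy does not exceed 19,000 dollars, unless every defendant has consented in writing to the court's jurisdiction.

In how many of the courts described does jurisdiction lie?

The Rhomont High Bench:
  (a) Every defendant has filed written consent, which satisfies one of the alternatives. Met.
  (b) The claim is an employment claim. The carve-out does not apply: the amount in controversy is USD 17,000, above the USD 15,000 ceiling. Condition met.
  (c) Mira Tansy resides in Rhomont, so one alternative holds. Met.
  (d) The plaintiff resides in Rhomont. Met.
  → Jurisdiction lies.
The Superior Court of Kelhaven:
  (a) The corporate defendant(s) have their principal place of business in Fendale, Kelhaven, not Galdale; the claim does not concern real property — every alternative fails. Fails.
  (b) The plaintiff resides in Rhomont, which is not Kelhaven. Met.
  (c) Fennick & Co. is organised under the laws of Kelhaven. Satisfied.
  (d) Fennick & Co. resides in Kelhaven. Condition met.
  (e) The amount in controversy is $17,000, within the USD 19,000 ceiling. Met.
  → At least one condition fails; no jurisdiction.
Courts with jurisdiction: the Rhomont High Bench — 1 in total.

1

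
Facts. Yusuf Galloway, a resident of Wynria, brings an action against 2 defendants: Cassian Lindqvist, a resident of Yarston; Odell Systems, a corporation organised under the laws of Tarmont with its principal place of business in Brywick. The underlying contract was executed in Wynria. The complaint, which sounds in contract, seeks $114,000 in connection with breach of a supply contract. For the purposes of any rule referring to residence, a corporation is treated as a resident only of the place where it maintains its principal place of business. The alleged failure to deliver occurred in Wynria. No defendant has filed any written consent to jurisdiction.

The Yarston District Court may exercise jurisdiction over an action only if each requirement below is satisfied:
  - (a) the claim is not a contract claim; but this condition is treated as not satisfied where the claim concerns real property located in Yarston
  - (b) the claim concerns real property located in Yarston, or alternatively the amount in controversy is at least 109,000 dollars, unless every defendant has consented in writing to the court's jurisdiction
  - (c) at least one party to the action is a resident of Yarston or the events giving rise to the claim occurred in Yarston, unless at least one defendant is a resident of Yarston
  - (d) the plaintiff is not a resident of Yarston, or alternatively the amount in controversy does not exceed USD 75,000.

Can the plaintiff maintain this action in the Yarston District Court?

The Yarston District Court:
  (a) The claim is a contract claim. Condition not met.
  (b) The amount in controversy is 114,000 dollars, which meets the USD 109,000 floor, so this disjunct is met. Met.
  (c) Cassian Lindqvist resides in Yarston, so this disjunct is met. Met.
  (d) The plaintiff resides in Wynria, which is not Yarston, so this disjunct is met. Condition met.
  → No jurisdiction.

No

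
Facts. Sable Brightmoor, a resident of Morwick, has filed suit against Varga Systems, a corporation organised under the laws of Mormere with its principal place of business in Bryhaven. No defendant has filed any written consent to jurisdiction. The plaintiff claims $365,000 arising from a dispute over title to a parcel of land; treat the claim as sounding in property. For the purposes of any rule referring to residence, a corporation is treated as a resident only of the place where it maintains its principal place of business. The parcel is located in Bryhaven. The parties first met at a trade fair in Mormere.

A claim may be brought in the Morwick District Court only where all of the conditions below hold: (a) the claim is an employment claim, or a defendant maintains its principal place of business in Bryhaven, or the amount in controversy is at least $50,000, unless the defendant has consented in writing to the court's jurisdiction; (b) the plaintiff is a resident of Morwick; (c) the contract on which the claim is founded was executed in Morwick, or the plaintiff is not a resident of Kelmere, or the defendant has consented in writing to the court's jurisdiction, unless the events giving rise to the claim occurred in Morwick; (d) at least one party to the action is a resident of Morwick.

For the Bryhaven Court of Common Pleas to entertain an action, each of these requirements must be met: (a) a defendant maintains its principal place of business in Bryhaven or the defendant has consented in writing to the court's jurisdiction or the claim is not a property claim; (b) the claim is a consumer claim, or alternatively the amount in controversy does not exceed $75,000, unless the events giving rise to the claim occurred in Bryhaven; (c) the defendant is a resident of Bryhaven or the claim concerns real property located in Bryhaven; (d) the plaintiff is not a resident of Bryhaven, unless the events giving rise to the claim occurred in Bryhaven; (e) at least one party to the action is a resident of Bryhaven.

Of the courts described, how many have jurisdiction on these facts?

2

The Morwick District Court:
  (a) Varga Systems has its principal place of business in Bryhaven — that alternative is enough. Satisfied.
  (b) The plaintiff resides in Morwick. Satisfied.
  (c) The plaintiff resides in Morwick, which is not Kelmere, so one alternative holds. Met.
  (d) Sable Brightmoor resides in Morwick. Condition met.
  → Every requirement is satisfied — jurisdiction.
The Bryhaven Court of Common Pleas:
  (a) Varga Systems has its principal place of business in Bryhaven, so one alternative holds. Satisfied.
  (b) The claim is a property claim, not a consumer claim; the amount in controversy is USD 365,000, above the USD 75,000 ceiling — no alternative holds. However, the operative events occurred in Bryhaven, so the 'unless' proviso supplies this condition. Condition met.
  (c) The defendant resides in Bryhaven, which satisfies one of the alternatives. Satisfied.
  (d) The plaintiff resides in Morwick, which is not Bryhaven. Met.
  (e) Varga Systems resides in Bryhaven. Condition met.
  → The court has jurisdiction.
Courts with jurisdiction: the Morwick District Court, the Bryhaven Court of Common Pleas — 2 in total.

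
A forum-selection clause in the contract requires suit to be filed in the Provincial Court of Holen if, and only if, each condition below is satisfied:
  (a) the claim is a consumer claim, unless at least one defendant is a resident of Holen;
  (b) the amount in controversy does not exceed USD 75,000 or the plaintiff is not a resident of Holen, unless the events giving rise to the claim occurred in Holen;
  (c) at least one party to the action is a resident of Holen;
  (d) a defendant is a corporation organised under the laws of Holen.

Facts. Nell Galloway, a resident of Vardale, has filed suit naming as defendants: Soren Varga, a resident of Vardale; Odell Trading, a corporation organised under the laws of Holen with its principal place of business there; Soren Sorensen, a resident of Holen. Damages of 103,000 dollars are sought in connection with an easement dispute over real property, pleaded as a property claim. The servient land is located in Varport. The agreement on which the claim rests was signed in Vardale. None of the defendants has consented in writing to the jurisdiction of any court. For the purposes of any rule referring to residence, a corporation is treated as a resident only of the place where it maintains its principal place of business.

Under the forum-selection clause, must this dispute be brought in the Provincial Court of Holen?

Yes

The Provincial Court of Holen:
  (a) The claim is a property claim, not a consumer claim. The proviso rescues it, though: Odell Trading resides in Holen. Met.
  (b) The plaintiff resides in Vardale, which is not Holen, so one alternative holds. Satisfied.
  (c) Odell Trading resides in Holen. Satisfied.
  (d) Odell Trading is organised under the laws of Holen. Satisfied.
  → The clause applies.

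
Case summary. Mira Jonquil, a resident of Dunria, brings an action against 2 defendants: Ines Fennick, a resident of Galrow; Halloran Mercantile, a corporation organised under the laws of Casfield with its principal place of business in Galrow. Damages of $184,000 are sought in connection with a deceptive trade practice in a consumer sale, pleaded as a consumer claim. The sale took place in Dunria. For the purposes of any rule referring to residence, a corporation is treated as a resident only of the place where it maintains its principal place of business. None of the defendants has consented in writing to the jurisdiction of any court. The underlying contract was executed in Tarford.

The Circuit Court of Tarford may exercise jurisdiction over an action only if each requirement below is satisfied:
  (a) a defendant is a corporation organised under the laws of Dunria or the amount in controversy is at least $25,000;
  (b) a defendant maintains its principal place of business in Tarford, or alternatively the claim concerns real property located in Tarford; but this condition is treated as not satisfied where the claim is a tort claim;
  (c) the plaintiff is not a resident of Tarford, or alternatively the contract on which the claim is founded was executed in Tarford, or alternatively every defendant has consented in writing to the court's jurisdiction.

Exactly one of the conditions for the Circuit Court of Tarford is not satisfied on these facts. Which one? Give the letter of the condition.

The Circuit Court of Tarford:
  (a) The amount in controversy is USD 184,000, which meets the USD 25,000 floor, so this disjunct is met. Condition met.
  (b) The corporate defendant(s) have their principal place of business in Galrow, not Tarford; the claim does not concern real property — none of the alternatives is met. Fails.
  (c) The plaintiff resides in Dunria, which is not Tarford, so this disjunct is met. Satisfied.
Only condition (b) fails.

(b)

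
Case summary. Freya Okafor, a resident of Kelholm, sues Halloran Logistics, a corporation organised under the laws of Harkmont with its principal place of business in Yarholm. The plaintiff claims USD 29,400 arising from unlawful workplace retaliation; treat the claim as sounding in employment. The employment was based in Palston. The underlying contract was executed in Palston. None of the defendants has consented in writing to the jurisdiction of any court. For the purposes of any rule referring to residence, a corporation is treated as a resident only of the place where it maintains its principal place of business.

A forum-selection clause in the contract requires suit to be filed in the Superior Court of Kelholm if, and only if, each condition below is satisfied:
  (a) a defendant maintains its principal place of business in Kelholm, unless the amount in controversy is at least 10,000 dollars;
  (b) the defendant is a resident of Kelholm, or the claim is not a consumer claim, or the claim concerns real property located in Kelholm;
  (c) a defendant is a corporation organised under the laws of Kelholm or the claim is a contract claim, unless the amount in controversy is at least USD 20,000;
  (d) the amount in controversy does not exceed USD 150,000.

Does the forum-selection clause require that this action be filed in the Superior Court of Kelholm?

The Superior Court of Kelholm:
  (a) The corporate defendant(s) have their principal place of business in Yarholm, not Kelholm. But the amount in controversy is 29,400 dollars, which meets the $10,000 floor, and the 'unless' clause therefore excuses the requirement. Condition met.
  (b) The claim is an employment claim, not a consumer claim — that alternative is enough. Met.
  (c) The corporate defendant(s) are organised in Harkmont, not Kelholm; the claim is an employment claim, not a contract claim — no alternative holds. But the amount in controversy is $29,400, which meets the 20,000 dollars floor, and the 'unless' clause therefore excuses the requirement. Condition met.
  (d) The amount in controversy is $29,400, within the $150,000 ceiling. Satisfied.
  → Forum clause is triggered.

Yes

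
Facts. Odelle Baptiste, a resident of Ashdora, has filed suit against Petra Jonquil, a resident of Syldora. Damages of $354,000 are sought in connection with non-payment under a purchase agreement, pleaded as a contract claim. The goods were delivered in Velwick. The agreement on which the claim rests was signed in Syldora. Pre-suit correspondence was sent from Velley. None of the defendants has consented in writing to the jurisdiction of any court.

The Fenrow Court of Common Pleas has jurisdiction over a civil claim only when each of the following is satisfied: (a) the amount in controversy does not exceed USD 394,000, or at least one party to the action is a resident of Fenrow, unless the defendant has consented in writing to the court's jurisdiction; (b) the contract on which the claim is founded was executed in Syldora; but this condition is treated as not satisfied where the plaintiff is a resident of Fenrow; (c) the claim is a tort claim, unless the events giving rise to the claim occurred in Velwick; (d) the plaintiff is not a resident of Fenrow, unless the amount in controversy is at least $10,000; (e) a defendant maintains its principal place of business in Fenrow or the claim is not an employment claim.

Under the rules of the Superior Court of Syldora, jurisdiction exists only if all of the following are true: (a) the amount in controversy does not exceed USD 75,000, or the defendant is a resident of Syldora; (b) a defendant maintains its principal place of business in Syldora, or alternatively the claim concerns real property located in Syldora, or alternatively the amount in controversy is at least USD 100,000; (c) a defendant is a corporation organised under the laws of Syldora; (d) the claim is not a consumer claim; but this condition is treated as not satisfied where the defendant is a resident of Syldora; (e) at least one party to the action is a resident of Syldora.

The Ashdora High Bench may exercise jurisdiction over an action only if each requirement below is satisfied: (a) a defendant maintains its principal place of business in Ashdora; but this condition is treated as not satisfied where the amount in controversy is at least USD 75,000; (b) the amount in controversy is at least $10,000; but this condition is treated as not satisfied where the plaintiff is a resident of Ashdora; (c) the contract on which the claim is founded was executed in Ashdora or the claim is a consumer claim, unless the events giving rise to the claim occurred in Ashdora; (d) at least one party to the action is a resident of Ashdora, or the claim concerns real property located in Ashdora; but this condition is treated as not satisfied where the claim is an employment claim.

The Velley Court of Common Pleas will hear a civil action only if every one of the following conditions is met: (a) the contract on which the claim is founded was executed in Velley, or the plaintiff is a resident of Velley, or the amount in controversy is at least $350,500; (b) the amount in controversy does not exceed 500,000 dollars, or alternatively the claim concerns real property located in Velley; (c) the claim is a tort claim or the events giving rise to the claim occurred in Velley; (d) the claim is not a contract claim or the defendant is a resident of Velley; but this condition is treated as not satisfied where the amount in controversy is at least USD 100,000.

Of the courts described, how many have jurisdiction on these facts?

1

The Fenrow Court of Common Pleas:
  (a) The amount in controversy is USD 354,000, within the USD 394,000 ceiling, so one alternative holds. Met.
  (b) The contract was executed in Syldora. The exception is not triggered, since the plaintiff resides in Ashdora, not Fenrow. Condition met.
  (c) The claim is a contract claim, not a tort claim. However, the operative events occurred in Velwick, so the 'unless' proviso supplies this condition. Satisfied.
  (d) The plaintiff resides in Ashdora, which is not Fenrow. Met.
  (e) The claim is a contract claim, not an employment claim, so this disjunct is met. Condition met.
  → Jurisdiction lies.
The Superior Court of Syldora:
  (a) The defendant resides in Syldora — that alternative is enough. Satisfied.
  (b) The amount in controversy is $354,000, which meets the 100,000 dollars floor — that alternative is enough. Met.
  (c) No defendant is a corporation. Not met.
  (d) The claim is a contract claim, not a consumer claim. But the defendant resides in Syldora, triggering the carve-out and defeating this condition. Condition not met.
  (e) Petra Jonquil resides in Syldora. Condition met.
  → The court lacks jurisdiction.
The Ashdora High Bench:
  (a) No defendant is a corporation. Condition not met.
  (b) The amount in controversy is $354,000, which meets the $10,000 floor. But the plaintiff resides in Ashdora, triggering the carve-out and defeating this condition. Fails.
  (c) The contract was executed in Syldora, not Ashdora; the claim is a contract claim, not a consumer claim — none of the alternatives is met. The proviso offers no rescue either, since the operative events occurred in Velwick, not Ashdora. Fails.
  (d) Odelle Baptiste resides in Ashdora, which satisfies one of the alternatives. And the carve-out is inapplicable — the claim is a contract claim, not an employment claim. Met.
  → The court lacks jurisdiction.
The Velley Court of Common Pleas:
  (a) The amount in controversy is $354,000, which meets the USD 350,500 floor, so this disjunct is met. Met.
  (b) The amount in controversy is 354,000 dollars, within the USD 500,000 ceiling, which satisfies one of the alternatives. Satisfied.
  (c) The claim is a contract claim, not a tort claim; the operative events occurred in Velwick, not Velley — no alternative holds. Fails.
  (d) The claim is a contract claim; the defendant resides in Syldora, not Velley — none of the alternatives is met. Fails.
  → No jurisdiction.
Courts with jurisdiction: the Fenrow Court of Common Pleas — 1 in total.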